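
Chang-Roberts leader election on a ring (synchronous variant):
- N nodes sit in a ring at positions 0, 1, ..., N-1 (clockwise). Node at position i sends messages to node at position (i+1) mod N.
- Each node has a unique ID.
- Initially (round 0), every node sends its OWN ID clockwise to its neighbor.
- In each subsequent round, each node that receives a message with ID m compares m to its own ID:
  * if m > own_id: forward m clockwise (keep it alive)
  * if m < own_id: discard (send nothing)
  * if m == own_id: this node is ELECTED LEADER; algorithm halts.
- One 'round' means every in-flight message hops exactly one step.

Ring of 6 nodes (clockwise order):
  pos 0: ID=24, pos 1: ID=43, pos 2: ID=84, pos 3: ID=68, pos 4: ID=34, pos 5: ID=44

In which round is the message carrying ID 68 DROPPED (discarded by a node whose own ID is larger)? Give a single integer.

Answer: 5

Derivation:
Round 1: pos1(id43) recv 24: drop; pos2(id84) recv 43: drop; pos3(id68) recv 84: fwd; pos4(id34) recv 68: fwd; pos5(id44) recv 34: drop; pos0(id24) recv 44: fwd
Round 2: pos4(id34) recv 84: fwd; pos5(id44) recv 68: fwd; pos1(id43) recv 44: fwd
Round 3: pos5(id44) recv 84: fwd; pos0(id24) recv 68: fwd; pos2(id84) recv 44: drop
Round 4: pos0(id24) recv 84: fwd; pos1(id43) recv 68: fwd
Round 5: pos1(id43) recv 84: fwd; pos2(id84) recv 68: drop
Round 6: pos2(id84) recv 84: ELECTED
Message ID 68 originates at pos 3; dropped at pos 2 in round 5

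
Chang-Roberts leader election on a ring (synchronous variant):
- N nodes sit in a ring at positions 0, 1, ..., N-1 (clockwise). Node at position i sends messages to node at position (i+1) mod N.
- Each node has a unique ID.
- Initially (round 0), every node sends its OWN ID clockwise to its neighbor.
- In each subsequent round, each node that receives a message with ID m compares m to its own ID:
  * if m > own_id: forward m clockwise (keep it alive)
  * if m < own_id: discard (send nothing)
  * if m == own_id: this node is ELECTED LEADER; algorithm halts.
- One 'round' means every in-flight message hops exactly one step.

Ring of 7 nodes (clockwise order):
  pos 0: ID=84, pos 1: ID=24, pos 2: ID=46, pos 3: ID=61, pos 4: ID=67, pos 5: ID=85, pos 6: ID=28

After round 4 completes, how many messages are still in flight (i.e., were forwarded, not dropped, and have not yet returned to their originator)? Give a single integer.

Round 1: pos1(id24) recv 84: fwd; pos2(id46) recv 24: drop; pos3(id61) recv 46: drop; pos4(id67) recv 61: drop; pos5(id85) recv 67: drop; pos6(id28) recv 85: fwd; pos0(id84) recv 28: drop
Round 2: pos2(id46) recv 84: fwd; pos0(id84) recv 85: fwd
Round 3: pos3(id61) recv 84: fwd; pos1(id24) recv 85: fwd
Round 4: pos4(id67) recv 84: fwd; pos2(id46) recv 85: fwd
After round 4: 2 messages still in flight

Answer: 2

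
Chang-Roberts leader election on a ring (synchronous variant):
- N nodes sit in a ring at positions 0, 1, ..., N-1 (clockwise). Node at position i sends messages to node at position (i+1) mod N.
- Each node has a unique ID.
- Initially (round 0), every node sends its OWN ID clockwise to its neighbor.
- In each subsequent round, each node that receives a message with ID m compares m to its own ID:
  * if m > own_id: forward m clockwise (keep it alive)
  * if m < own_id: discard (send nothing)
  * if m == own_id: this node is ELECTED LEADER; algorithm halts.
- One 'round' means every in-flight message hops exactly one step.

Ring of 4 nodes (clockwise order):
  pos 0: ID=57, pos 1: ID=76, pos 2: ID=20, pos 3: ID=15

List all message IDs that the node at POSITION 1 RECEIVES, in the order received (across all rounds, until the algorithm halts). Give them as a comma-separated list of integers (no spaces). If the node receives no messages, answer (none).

Answer: 57,76

Derivation:
Round 1: pos1(id76) recv 57: drop; pos2(id20) recv 76: fwd; pos3(id15) recv 20: fwd; pos0(id57) recv 15: drop
Round 2: pos3(id15) recv 76: fwd; pos0(id57) recv 20: drop
Round 3: pos0(id57) recv 76: fwd
Round 4: pos1(id76) recv 76: ELECTED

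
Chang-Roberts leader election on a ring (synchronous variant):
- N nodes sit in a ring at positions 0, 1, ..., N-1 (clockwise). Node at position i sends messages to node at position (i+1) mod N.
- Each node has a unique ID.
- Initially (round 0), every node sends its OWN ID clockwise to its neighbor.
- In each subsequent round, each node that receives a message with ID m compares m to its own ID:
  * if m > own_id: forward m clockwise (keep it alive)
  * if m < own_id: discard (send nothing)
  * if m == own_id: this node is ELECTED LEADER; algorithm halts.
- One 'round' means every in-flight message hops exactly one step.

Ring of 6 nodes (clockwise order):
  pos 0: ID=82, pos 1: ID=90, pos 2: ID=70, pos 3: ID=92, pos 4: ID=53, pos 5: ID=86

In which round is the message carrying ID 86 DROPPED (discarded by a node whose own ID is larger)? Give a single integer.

Round 1: pos1(id90) recv 82: drop; pos2(id70) recv 90: fwd; pos3(id92) recv 70: drop; pos4(id53) recv 92: fwd; pos5(id86) recv 53: drop; pos0(id82) recv 86: fwd
Round 2: pos3(id92) recv 90: drop; pos5(id86) recv 92: fwd; pos1(id90) recv 86: drop
Round 3: pos0(id82) recv 92: fwd
Round 4: pos1(id90) recv 92: fwd
Round 5: pos2(id70) recv 92: fwd
Round 6: pos3(id92) recv 92: ELECTED
Message ID 86 originates at pos 5; dropped at pos 1 in round 2

Answer: 2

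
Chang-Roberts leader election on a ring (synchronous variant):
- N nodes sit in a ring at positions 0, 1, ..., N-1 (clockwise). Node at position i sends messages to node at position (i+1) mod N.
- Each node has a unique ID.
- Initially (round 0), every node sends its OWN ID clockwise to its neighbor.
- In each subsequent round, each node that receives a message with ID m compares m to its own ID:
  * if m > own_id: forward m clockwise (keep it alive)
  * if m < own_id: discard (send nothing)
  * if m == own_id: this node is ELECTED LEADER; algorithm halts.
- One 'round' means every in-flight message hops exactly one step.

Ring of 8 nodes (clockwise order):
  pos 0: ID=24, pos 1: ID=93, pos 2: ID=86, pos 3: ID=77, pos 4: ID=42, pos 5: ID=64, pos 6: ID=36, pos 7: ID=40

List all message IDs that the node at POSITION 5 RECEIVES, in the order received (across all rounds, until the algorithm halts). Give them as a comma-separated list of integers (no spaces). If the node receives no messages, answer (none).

Answer: 42,77,86,93

Derivation:
Round 1: pos1(id93) recv 24: drop; pos2(id86) recv 93: fwd; pos3(id77) recv 86: fwd; pos4(id42) recv 77: fwd; pos5(id64) recv 42: drop; pos6(id36) recv 64: fwd; pos7(id40) recv 36: drop; pos0(id24) recv 40: fwd
Round 2: pos3(id77) recv 93: fwd; pos4(id42) recv 86: fwd; pos5(id64) recv 77: fwd; pos7(id40) recv 64: fwd; pos1(id93) recv 40: drop
Round 3: pos4(id42) recv 93: fwd; pos5(id64) recv 86: fwd; pos6(id36) recv 77: fwd; pos0(id24) recv 64: fwd
Round 4: pos5(id64) recv 93: fwd; pos6(id36) recv 86: fwd; pos7(id40) recv 77: fwd; pos1(id93) recv 64: drop
Round 5: pos6(id36) recv 93: fwd; pos7(id40) recv 86: fwd; pos0(id24) recv 77: fwd
Round 6: pos7(id40) recv 93: fwd; pos0(id24) recv 86: fwd; pos1(id93) recv 77: drop
Round 7: pos0(id24) recv 93: fwd; pos1(id93) recv 86: drop
Round 8: pos1(id93) recv 93: ELECTED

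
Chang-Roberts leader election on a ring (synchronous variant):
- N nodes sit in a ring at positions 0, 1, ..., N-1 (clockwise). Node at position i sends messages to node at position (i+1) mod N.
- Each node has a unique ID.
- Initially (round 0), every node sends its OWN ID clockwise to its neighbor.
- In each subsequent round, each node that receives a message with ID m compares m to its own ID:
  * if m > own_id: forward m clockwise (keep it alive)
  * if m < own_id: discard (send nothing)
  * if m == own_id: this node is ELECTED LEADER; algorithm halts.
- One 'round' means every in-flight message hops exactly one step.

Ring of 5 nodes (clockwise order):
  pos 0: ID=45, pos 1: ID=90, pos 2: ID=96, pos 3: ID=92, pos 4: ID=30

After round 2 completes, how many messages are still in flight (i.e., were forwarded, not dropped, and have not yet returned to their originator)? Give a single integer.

Round 1: pos1(id90) recv 45: drop; pos2(id96) recv 90: drop; pos3(id92) recv 96: fwd; pos4(id30) recv 92: fwd; pos0(id45) recv 30: drop
Round 2: pos4(id30) recv 96: fwd; pos0(id45) recv 92: fwd
After round 2: 2 messages still in flight

Answer: 2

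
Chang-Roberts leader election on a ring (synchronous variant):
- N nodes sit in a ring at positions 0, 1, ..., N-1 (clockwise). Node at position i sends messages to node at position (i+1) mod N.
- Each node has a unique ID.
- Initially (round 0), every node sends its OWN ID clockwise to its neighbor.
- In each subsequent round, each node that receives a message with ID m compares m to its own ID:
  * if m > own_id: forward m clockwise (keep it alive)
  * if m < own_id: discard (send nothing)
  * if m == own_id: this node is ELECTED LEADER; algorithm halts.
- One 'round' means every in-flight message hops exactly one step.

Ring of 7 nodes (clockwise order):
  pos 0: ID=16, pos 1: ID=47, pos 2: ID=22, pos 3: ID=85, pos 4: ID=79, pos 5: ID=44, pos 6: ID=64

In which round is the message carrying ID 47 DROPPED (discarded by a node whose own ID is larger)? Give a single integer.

Round 1: pos1(id47) recv 16: drop; pos2(id22) recv 47: fwd; pos3(id85) recv 22: drop; pos4(id79) recv 85: fwd; pos5(id44) recv 79: fwd; pos6(id64) recv 44: drop; pos0(id16) recv 64: fwd
Round 2: pos3(id85) recv 47: drop; pos5(id44) recv 85: fwd; pos6(id64) recv 79: fwd; pos1(id47) recv 64: fwd
Round 3: pos6(id64) recv 85: fwd; pos0(id16) recv 79: fwd; pos2(id22) recv 64: fwd
Round 4: pos0(id16) recv 85: fwd; pos1(id47) recv 79: fwd; pos3(id85) recv 64: drop
Round 5: pos1(id47) recv 85: fwd; pos2(id22) recv 79: fwd
Round 6: pos2(id22) recv 85: fwd; pos3(id85) recv 79: drop
Round 7: pos3(id85) recv 85: ELECTED
Message ID 47 originates at pos 1; dropped at pos 3 in round 2

Answer: 2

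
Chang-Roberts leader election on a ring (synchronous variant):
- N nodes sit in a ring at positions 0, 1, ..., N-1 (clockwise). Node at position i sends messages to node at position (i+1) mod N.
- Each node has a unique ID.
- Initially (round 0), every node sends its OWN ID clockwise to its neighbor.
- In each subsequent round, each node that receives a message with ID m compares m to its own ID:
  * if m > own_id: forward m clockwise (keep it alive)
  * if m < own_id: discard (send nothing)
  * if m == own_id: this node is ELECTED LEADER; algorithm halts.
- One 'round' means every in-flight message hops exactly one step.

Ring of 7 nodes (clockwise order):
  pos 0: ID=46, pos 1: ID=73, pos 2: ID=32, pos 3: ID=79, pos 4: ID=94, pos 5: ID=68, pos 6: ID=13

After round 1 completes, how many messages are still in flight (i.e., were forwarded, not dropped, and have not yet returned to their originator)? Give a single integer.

Round 1: pos1(id73) recv 46: drop; pos2(id32) recv 73: fwd; pos3(id79) recv 32: drop; pos4(id94) recv 79: drop; pos5(id68) recv 94: fwd; pos6(id13) recv 68: fwd; pos0(id46) recv 13: drop
After round 1: 3 messages still in flight

Answer: 3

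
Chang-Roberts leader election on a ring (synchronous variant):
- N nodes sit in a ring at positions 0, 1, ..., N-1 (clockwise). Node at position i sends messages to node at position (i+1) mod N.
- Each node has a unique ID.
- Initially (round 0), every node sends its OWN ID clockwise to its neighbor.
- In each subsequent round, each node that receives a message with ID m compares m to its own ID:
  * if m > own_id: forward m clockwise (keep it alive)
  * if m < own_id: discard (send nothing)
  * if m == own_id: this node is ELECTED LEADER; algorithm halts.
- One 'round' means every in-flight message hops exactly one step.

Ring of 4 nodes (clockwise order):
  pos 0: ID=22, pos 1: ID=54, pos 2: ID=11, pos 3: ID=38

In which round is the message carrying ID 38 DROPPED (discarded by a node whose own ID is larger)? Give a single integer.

Answer: 2

Derivation:
Round 1: pos1(id54) recv 22: drop; pos2(id11) recv 54: fwd; pos3(id38) recv 11: drop; pos0(id22) recv 38: fwd
Round 2: pos3(id38) recv 54: fwd; pos1(id54) recv 38: drop
Round 3: pos0(id22) recv 54: fwd
Round 4: pos1(id54) recv 54: ELECTED
Message ID 38 originates at pos 3; dropped at pos 1 in round 2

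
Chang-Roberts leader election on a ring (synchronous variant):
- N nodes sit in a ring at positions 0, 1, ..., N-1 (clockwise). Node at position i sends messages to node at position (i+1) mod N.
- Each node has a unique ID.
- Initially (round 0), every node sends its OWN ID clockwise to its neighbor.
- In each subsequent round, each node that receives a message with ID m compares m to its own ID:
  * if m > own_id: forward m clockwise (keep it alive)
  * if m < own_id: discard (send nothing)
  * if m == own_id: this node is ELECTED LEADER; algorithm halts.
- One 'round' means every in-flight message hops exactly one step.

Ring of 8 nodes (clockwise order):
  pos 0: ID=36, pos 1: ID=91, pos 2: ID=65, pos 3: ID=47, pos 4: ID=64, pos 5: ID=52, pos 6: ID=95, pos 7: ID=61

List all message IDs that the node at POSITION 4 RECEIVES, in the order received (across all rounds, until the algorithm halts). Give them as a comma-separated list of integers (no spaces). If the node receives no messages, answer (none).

Answer: 47,65,91,95

Derivation:
Round 1: pos1(id91) recv 36: drop; pos2(id65) recv 91: fwd; pos3(id47) recv 65: fwd; pos4(id64) recv 47: drop; pos5(id52) recv 64: fwd; pos6(id95) recv 52: drop; pos7(id61) recv 95: fwd; pos0(id36) recv 61: fwd
Round 2: pos3(id47) recv 91: fwd; pos4(id64) recv 65: fwd; pos6(id95) recv 64: drop; pos0(id36) recv 95: fwd; pos1(id91) recv 61: drop
Round 3: pos4(id64) recv 91: fwd; pos5(id52) recv 65: fwd; pos1(id91) recv 95: fwd
Round 4: pos5(id52) recv 91: fwd; pos6(id95) recv 65: drop; pos2(id65) recv 95: fwd
Round 5: pos6(id95) recv 91: drop; pos3(id47) recv 95: fwd
Round 6: pos4(id64) recv 95: fwd
Round 7: pos5(id52) recv 95: fwd
Round 8: pos6(id95) recv 95: ELECTED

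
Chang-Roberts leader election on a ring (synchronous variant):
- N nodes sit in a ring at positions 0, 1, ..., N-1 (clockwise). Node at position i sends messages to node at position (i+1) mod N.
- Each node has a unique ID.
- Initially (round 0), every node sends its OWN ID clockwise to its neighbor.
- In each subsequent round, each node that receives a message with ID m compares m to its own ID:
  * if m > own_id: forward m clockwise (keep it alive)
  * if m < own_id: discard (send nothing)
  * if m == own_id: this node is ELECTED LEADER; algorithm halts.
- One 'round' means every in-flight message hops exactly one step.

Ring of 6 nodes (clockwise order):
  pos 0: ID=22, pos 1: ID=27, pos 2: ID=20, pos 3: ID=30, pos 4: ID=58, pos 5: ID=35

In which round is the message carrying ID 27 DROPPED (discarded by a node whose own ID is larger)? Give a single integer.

Round 1: pos1(id27) recv 22: drop; pos2(id20) recv 27: fwd; pos3(id30) recv 20: drop; pos4(id58) recv 30: drop; pos5(id35) recv 58: fwd; pos0(id22) recv 35: fwd
Round 2: pos3(id30) recv 27: drop; pos0(id22) recv 58: fwd; pos1(id27) recv 35: fwd
Round 3: pos1(id27) recv 58: fwd; pos2(id20) recv 35: fwd
Round 4: pos2(id20) recv 58: fwd; pos3(id30) recv 35: fwd
Round 5: pos3(id30) recv 58: fwd; pos4(id58) recv 35: drop
Round 6: pos4(id58) recv 58: ELECTED
Message ID 27 originates at pos 1; dropped at pos 3 in round 2

Answer: 2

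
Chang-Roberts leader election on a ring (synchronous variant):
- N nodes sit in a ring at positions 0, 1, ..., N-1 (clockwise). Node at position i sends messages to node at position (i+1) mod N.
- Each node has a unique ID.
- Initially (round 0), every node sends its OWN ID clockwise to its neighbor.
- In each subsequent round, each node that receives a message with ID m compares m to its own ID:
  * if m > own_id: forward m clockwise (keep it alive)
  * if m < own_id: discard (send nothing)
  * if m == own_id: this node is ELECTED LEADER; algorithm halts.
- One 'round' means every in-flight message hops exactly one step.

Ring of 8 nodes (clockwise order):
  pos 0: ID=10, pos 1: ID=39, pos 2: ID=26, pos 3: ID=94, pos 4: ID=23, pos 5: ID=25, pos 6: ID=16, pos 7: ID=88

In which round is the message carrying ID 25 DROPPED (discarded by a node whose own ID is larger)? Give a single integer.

Answer: 2

Derivation:
Round 1: pos1(id39) recv 10: drop; pos2(id26) recv 39: fwd; pos3(id94) recv 26: drop; pos4(id23) recv 94: fwd; pos5(id25) recv 23: drop; pos6(id16) recv 25: fwd; pos7(id88) recv 16: drop; pos0(id10) recv 88: fwd
Round 2: pos3(id94) recv 39: drop; pos5(id25) recv 94: fwd; pos7(id88) recv 25: drop; pos1(id39) recv 88: fwd
Round 3: pos6(id16) recv 94: fwd; pos2(id26) recv 88: fwd
Round 4: pos7(id88) recv 94: fwd; pos3(id94) recv 88: drop
Round 5: pos0(id10) recv 94: fwd
Round 6: pos1(id39) recv 94: fwd
Round 7: pos2(id26) recv 94: fwd
Round 8: pos3(id94) recv 94: ELECTED
Message ID 25 originates at pos 5; dropped at pos 7 in round 2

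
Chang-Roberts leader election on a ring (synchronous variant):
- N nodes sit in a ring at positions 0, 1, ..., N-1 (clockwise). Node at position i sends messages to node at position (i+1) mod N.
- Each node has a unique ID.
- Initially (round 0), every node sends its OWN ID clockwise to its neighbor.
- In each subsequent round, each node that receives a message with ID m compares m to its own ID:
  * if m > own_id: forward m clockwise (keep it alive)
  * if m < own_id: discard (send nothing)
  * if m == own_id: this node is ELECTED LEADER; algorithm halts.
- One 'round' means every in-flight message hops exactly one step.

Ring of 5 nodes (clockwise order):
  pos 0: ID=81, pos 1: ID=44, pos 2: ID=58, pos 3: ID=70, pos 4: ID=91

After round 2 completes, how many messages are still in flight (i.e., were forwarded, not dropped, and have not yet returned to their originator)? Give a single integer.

Round 1: pos1(id44) recv 81: fwd; pos2(id58) recv 44: drop; pos3(id70) recv 58: drop; pos4(id91) recv 70: drop; pos0(id81) recv 91: fwd
Round 2: pos2(id58) recv 81: fwd; pos1(id44) recv 91: fwd
After round 2: 2 messages still in flight

Answer: 2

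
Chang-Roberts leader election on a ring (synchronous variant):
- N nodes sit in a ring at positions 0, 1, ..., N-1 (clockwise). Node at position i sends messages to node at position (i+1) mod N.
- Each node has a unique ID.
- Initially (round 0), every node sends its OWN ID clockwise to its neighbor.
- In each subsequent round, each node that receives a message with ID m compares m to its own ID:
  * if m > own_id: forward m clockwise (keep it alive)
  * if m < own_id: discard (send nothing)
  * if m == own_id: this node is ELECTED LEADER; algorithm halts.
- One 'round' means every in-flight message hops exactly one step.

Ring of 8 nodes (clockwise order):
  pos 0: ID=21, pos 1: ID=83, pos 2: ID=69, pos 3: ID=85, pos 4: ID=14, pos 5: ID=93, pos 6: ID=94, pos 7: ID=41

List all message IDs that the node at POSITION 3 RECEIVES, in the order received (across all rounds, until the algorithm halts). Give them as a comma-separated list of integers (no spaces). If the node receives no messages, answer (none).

Answer: 69,83,94

Derivation:
Round 1: pos1(id83) recv 21: drop; pos2(id69) recv 83: fwd; pos3(id85) recv 69: drop; pos4(id14) recv 85: fwd; pos5(id93) recv 14: drop; pos6(id94) recv 93: drop; pos7(id41) recv 94: fwd; pos0(id21) recv 41: fwd
Round 2: pos3(id85) recv 83: drop; pos5(id93) recv 85: drop; pos0(id21) recv 94: fwd; pos1(id83) recv 41: drop
Round 3: pos1(id83) recv 94: fwd
Round 4: pos2(id69) recv 94: fwd
Round 5: pos3(id85) recv 94: fwd
Round 6: pos4(id14) recv 94: fwd
Round 7: pos5(id93) recv 94: fwd
Round 8: pos6(id94) recv 94: ELECTED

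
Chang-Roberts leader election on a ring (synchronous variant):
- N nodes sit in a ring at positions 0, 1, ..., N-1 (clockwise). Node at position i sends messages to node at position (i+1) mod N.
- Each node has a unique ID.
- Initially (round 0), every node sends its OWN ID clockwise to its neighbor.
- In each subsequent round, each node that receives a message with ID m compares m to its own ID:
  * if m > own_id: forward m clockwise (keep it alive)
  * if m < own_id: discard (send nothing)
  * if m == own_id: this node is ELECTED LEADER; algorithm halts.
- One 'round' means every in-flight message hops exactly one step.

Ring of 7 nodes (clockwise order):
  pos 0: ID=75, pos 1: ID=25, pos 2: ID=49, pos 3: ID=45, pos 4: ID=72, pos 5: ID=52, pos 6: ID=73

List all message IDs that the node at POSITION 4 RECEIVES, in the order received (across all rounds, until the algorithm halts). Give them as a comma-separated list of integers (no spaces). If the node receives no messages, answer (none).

Round 1: pos1(id25) recv 75: fwd; pos2(id49) recv 25: drop; pos3(id45) recv 49: fwd; pos4(id72) recv 45: drop; pos5(id52) recv 72: fwd; pos6(id73) recv 52: drop; pos0(id75) recv 73: drop
Round 2: pos2(id49) recv 75: fwd; pos4(id72) recv 49: drop; pos6(id73) recv 72: drop
Round 3: pos3(id45) recv 75: fwd
Round 4: pos4(id72) recv 75: fwd
Round 5: pos5(id52) recv 75: fwd
Round 6: pos6(id73) recv 75: fwd
Round 7: pos0(id75) recv 75: ELECTED

Answer: 45,49,75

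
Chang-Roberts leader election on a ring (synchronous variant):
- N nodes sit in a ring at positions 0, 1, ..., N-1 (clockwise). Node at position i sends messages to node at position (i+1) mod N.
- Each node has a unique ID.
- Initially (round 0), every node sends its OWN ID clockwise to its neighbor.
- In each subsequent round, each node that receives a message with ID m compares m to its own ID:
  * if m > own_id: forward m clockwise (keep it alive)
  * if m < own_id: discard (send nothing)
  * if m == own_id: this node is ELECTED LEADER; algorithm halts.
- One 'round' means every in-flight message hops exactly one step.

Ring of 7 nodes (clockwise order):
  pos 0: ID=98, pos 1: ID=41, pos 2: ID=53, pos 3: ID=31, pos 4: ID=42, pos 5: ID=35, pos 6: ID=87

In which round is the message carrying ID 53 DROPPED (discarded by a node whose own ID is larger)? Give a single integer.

Round 1: pos1(id41) recv 98: fwd; pos2(id53) recv 41: drop; pos3(id31) recv 53: fwd; pos4(id42) recv 31: drop; pos5(id35) recv 42: fwd; pos6(id87) recv 35: drop; pos0(id98) recv 87: drop
Round 2: pos2(id53) recv 98: fwd; pos4(id42) recv 53: fwd; pos6(id87) recv 42: drop
Round 3: pos3(id31) recv 98: fwd; pos5(id35) recv 53: fwd
Round 4: pos4(id42) recv 98: fwd; pos6(id87) recv 53: drop
Round 5: pos5(id35) recv 98: fwd
Round 6: pos6(id87) recv 98: fwd
Round 7: pos0(id98) recv 98: ELECTED
Message ID 53 originates at pos 2; dropped at pos 6 in round 4

Answer: 4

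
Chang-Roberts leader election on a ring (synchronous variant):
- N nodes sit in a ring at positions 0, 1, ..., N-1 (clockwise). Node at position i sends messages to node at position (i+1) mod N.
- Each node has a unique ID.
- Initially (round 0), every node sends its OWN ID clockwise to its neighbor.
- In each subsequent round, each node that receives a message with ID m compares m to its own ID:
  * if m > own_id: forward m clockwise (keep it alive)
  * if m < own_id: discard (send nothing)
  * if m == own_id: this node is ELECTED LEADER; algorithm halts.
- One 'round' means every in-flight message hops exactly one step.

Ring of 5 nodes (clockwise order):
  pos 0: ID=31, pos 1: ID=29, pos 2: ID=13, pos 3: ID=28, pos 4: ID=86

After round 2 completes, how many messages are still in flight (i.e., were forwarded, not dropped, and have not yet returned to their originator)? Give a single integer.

Answer: 3

Derivation:
Round 1: pos1(id29) recv 31: fwd; pos2(id13) recv 29: fwd; pos3(id28) recv 13: drop; pos4(id86) recv 28: drop; pos0(id31) recv 86: fwd
Round 2: pos2(id13) recv 31: fwd; pos3(id28) recv 29: fwd; pos1(id29) recv 86: fwd
After round 2: 3 messages still in flight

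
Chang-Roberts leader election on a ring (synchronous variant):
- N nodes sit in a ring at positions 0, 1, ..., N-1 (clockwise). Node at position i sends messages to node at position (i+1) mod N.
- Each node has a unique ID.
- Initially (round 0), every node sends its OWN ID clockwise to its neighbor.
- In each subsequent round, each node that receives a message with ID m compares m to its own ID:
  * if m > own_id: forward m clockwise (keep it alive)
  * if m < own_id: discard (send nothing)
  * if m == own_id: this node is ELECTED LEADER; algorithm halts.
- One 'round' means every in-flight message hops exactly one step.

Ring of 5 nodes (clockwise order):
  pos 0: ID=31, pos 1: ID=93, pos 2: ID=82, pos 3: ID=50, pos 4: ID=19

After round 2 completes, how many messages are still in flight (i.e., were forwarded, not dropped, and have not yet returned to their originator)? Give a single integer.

Round 1: pos1(id93) recv 31: drop; pos2(id82) recv 93: fwd; pos3(id50) recv 82: fwd; pos4(id19) recv 50: fwd; pos0(id31) recv 19: drop
Round 2: pos3(id50) recv 93: fwd; pos4(id19) recv 82: fwd; pos0(id31) recv 50: fwd
After round 2: 3 messages still in flight

Answer: 3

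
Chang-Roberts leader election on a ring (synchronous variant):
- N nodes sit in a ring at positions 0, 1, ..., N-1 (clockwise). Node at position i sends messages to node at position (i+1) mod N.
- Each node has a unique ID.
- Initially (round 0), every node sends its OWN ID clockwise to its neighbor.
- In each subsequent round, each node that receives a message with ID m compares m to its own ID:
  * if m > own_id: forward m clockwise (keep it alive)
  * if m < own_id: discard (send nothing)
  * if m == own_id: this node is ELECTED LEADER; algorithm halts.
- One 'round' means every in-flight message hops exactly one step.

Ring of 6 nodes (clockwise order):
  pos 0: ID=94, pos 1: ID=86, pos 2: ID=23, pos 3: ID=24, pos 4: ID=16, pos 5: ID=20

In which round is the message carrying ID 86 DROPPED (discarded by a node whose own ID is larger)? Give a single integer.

Round 1: pos1(id86) recv 94: fwd; pos2(id23) recv 86: fwd; pos3(id24) recv 23: drop; pos4(id16) recv 24: fwd; pos5(id20) recv 16: drop; pos0(id94) recv 20: drop
Round 2: pos2(id23) recv 94: fwd; pos3(id24) recv 86: fwd; pos5(id20) recv 24: fwd
Round 3: pos3(id24) recv 94: fwd; pos4(id16) recv 86: fwd; pos0(id94) recv 24: drop
Round 4: pos4(id16) recv 94: fwd; pos5(id20) recv 86: fwd
Round 5: pos5(id20) recv 94: fwd; pos0(id94) recv 86: drop
Round 6: pos0(id94) recv 94: ELECTED
Message ID 86 originates at pos 1; dropped at pos 0 in round 5

Answer: 5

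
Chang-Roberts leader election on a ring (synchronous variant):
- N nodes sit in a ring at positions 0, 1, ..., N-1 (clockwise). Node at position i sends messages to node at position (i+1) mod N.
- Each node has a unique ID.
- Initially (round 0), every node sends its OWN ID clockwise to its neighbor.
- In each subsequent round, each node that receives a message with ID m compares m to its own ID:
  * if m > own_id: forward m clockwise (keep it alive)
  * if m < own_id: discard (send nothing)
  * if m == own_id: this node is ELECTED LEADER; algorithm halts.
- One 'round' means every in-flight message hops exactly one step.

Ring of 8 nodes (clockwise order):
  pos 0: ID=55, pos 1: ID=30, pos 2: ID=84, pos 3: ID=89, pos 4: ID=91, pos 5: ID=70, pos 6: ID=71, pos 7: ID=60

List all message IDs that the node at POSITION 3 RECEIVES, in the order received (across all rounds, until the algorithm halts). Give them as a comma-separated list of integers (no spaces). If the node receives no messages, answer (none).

Round 1: pos1(id30) recv 55: fwd; pos2(id84) recv 30: drop; pos3(id89) recv 84: drop; pos4(id91) recv 89: drop; pos5(id70) recv 91: fwd; pos6(id71) recv 70: drop; pos7(id60) recv 71: fwd; pos0(id55) recv 60: fwd
Round 2: pos2(id84) recv 55: drop; pos6(id71) recv 91: fwd; pos0(id55) recv 71: fwd; pos1(id30) recv 60: fwd
Round 3: pos7(id60) recv 91: fwd; pos1(id30) recv 71: fwd; pos2(id84) recv 60: drop
Round 4: pos0(id55) recv 91: fwd; pos2(id84) recv 71: drop
Round 5: pos1(id30) recv 91: fwd
Round 6: pos2(id84) recv 91: fwd
Round 7: pos3(id89) recv 91: fwd
Round 8: pos4(id91) recv 91: ELECTED

Answer: 84,91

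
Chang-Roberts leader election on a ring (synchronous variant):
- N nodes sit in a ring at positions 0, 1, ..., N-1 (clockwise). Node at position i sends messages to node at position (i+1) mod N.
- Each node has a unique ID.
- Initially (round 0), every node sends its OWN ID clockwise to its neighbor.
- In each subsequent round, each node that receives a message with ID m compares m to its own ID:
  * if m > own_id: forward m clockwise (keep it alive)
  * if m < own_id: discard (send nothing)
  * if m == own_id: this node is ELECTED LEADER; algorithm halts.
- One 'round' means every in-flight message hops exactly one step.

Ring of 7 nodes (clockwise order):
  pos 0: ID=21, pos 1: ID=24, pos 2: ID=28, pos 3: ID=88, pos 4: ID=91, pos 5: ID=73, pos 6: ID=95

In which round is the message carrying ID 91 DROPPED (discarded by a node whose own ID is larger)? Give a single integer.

Round 1: pos1(id24) recv 21: drop; pos2(id28) recv 24: drop; pos3(id88) recv 28: drop; pos4(id91) recv 88: drop; pos5(id73) recv 91: fwd; pos6(id95) recv 73: drop; pos0(id21) recv 95: fwd
Round 2: pos6(id95) recv 91: drop; pos1(id24) recv 95: fwd
Round 3: pos2(id28) recv 95: fwd
Round 4: pos3(id88) recv 95: fwd
Round 5: pos4(id91) recv 95: fwd
Round 6: pos5(id73) recv 95: fwd
Round 7: pos6(id95) recv 95: ELECTED
Message ID 91 originates at pos 4; dropped at pos 6 in round 2

Answer: 2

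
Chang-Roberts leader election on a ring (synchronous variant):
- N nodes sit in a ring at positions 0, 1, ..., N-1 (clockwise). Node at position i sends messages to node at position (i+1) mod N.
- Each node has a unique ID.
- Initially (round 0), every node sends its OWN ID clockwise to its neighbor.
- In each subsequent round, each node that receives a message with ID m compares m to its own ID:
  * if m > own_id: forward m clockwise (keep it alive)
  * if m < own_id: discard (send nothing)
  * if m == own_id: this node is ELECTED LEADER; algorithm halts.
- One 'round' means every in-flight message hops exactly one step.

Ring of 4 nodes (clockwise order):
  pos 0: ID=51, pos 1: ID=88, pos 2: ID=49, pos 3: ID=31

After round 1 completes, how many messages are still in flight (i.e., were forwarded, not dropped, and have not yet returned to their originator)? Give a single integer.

Round 1: pos1(id88) recv 51: drop; pos2(id49) recv 88: fwd; pos3(id31) recv 49: fwd; pos0(id51) recv 31: drop
After round 1: 2 messages still in flight

Answer: 2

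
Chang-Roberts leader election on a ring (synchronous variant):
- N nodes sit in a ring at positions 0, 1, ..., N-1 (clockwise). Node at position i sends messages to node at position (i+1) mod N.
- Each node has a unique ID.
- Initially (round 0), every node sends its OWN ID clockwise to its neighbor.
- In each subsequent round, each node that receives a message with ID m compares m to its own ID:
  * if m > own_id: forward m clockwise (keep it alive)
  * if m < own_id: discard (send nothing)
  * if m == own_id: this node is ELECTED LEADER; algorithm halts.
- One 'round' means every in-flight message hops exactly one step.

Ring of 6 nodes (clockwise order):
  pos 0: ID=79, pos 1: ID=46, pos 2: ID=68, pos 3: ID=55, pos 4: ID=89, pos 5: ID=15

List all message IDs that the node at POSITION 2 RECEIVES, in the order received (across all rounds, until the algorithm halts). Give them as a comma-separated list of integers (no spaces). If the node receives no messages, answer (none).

Answer: 46,79,89

Derivation:
Round 1: pos1(id46) recv 79: fwd; pos2(id68) recv 46: drop; pos3(id55) recv 68: fwd; pos4(id89) recv 55: drop; pos5(id15) recv 89: fwd; pos0(id79) recv 15: drop
Round 2: pos2(id68) recv 79: fwd; pos4(id89) recv 68: drop; pos0(id79) recv 89: fwd
Round 3: pos3(id55) recv 79: fwd; pos1(id46) recv 89: fwd
Round 4: pos4(id89) recv 79: drop; pos2(id68) recv 89: fwd
Round 5: pos3(id55) recv 89: fwd
Round 6: pos4(id89) recv 89: ELECTED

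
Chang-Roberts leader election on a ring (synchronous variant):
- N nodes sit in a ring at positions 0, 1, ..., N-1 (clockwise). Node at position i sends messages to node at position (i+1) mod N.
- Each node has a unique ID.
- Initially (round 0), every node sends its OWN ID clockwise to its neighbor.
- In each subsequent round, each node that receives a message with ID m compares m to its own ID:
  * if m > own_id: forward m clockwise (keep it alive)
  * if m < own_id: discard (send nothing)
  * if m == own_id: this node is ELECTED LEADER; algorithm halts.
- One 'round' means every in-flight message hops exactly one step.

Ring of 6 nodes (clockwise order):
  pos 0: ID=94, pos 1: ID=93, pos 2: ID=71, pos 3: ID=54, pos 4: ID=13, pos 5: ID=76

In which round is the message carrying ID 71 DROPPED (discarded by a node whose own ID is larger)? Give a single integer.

Answer: 3

Derivation:
Round 1: pos1(id93) recv 94: fwd; pos2(id71) recv 93: fwd; pos3(id54) recv 71: fwd; pos4(id13) recv 54: fwd; pos5(id76) recv 13: drop; pos0(id94) recv 76: drop
Round 2: pos2(id71) recv 94: fwd; pos3(id54) recv 93: fwd; pos4(id13) recv 71: fwd; pos5(id76) recv 54: drop
Round 3: pos3(id54) recv 94: fwd; pos4(id13) recv 93: fwd; pos5(id76) recv 71: drop
Round 4: pos4(id13) recv 94: fwd; pos5(id76) recv 93: fwd
Round 5: pos5(id76) recv 94: fwd; pos0(id94) recv 93: drop
Round 6: pos0(id94) recv 94: ELECTED
Message ID 71 originates at pos 2; dropped at pos 5 in round 3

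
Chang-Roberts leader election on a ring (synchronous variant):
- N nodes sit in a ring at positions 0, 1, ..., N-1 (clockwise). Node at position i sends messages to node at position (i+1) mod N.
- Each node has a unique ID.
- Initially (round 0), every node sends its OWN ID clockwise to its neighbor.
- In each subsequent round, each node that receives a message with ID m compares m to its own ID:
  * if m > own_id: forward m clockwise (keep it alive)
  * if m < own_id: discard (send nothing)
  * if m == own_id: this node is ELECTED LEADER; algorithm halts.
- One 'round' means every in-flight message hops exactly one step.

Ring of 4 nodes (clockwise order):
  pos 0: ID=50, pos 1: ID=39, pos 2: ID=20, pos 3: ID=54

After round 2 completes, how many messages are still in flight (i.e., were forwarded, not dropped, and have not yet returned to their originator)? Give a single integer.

Round 1: pos1(id39) recv 50: fwd; pos2(id20) recv 39: fwd; pos3(id54) recv 20: drop; pos0(id50) recv 54: fwd
Round 2: pos2(id20) recv 50: fwd; pos3(id54) recv 39: drop; pos1(id39) recv 54: fwd
After round 2: 2 messages still in flight

Answer: 2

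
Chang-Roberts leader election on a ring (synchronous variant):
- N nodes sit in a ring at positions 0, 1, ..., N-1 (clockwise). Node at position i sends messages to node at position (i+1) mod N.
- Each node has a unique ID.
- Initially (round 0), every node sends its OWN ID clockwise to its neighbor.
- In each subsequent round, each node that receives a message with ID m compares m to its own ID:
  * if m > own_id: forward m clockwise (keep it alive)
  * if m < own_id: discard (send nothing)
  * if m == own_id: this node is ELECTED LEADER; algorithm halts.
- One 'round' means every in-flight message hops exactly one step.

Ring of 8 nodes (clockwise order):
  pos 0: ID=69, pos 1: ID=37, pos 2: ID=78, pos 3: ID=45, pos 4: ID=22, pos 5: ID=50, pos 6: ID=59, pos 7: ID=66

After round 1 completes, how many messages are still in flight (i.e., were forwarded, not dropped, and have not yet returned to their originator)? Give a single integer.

Round 1: pos1(id37) recv 69: fwd; pos2(id78) recv 37: drop; pos3(id45) recv 78: fwd; pos4(id22) recv 45: fwd; pos5(id50) recv 22: drop; pos6(id59) recv 50: drop; pos7(id66) recv 59: drop; pos0(id69) recv 66: drop
After round 1: 3 messages still in flight

Answer: 3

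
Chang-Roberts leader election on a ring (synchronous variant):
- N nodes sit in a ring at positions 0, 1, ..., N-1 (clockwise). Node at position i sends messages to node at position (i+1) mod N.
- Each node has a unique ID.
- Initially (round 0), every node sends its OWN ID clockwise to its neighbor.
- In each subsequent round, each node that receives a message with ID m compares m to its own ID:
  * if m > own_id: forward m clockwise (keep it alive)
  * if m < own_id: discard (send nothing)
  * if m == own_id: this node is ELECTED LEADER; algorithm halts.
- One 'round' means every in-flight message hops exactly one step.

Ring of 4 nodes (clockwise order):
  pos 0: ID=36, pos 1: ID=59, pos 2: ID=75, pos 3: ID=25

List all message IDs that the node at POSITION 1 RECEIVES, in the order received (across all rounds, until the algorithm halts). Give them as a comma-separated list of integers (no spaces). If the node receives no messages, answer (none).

Answer: 36,75

Derivation:
Round 1: pos1(id59) recv 36: drop; pos2(id75) recv 59: drop; pos3(id25) recv 75: fwd; pos0(id36) recv 25: drop
Round 2: pos0(id36) recv 75: fwd
Round 3: pos1(id59) recv 75: fwd
Round 4: pos2(id75) recv 75: ELECTED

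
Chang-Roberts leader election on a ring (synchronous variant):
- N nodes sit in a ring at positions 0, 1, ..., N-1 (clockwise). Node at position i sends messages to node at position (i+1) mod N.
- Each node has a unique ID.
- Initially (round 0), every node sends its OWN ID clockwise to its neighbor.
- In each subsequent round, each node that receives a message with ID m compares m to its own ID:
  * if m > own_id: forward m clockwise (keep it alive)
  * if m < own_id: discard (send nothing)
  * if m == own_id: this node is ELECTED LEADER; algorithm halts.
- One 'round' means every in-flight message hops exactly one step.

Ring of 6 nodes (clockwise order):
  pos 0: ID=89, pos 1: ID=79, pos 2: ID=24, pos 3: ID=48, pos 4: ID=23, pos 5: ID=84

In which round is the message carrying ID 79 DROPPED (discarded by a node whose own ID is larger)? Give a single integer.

Answer: 4

Derivation:
Round 1: pos1(id79) recv 89: fwd; pos2(id24) recv 79: fwd; pos3(id48) recv 24: drop; pos4(id23) recv 48: fwd; pos5(id84) recv 23: drop; pos0(id89) recv 84: drop
Round 2: pos2(id24) recv 89: fwd; pos3(id48) recv 79: fwd; pos5(id84) recv 48: drop
Round 3: pos3(id48) recv 89: fwd; pos4(id23) recv 79: fwd
Round 4: pos4(id23) recv 89: fwd; pos5(id84) recv 79: drop
Round 5: pos5(id84) recv 89: fwd
Round 6: pos0(id89) recv 89: ELECTED
Message ID 79 originates at pos 1; dropped at pos 5 in round 4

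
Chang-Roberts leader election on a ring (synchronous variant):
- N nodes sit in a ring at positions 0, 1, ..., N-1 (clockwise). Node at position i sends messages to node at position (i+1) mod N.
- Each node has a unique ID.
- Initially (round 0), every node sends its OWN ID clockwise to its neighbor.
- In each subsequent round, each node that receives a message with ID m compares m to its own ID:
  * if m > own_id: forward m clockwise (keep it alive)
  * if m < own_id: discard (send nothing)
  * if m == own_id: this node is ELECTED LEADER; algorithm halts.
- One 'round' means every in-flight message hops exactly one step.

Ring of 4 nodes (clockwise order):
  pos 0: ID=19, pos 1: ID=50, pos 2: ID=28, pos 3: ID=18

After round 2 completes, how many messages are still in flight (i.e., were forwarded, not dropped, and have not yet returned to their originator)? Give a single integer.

Round 1: pos1(id50) recv 19: drop; pos2(id28) recv 50: fwd; pos3(id18) recv 28: fwd; pos0(id19) recv 18: drop
Round 2: pos3(id18) recv 50: fwd; pos0(id19) recv 28: fwd
After round 2: 2 messages still in flight

Answer: 2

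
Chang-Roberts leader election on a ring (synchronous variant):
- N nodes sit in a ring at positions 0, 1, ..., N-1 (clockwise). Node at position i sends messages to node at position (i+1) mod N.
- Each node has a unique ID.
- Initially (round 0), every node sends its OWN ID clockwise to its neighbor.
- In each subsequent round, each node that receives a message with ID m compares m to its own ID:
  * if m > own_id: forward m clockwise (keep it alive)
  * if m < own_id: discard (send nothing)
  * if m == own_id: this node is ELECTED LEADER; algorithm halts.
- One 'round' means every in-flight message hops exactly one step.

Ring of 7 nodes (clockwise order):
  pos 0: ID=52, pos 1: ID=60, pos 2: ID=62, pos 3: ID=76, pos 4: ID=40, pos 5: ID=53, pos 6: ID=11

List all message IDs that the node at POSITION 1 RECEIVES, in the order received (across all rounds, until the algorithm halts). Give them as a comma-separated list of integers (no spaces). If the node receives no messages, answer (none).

Answer: 52,53,76

Derivation:
Round 1: pos1(id60) recv 52: drop; pos2(id62) recv 60: drop; pos3(id76) recv 62: drop; pos4(id40) recv 76: fwd; pos5(id53) recv 40: drop; pos6(id11) recv 53: fwd; pos0(id52) recv 11: drop
Round 2: pos5(id53) recv 76: fwd; pos0(id52) recv 53: fwd
Round 3: pos6(id11) recv 76: fwd; pos1(id60) recv 53: drop
Round 4: pos0(id52) recv 76: fwd
Round 5: pos1(id60) recv 76: fwd
Round 6: pos2(id62) recv 76: fwd
Round 7: pos3(id76) recv 76: ELECTED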